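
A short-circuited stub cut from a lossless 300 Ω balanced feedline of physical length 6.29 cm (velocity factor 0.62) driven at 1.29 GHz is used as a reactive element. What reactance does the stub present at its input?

X_in ≈ -127 Ω (capacitive)

λ = v/f = 0.62·c / 1.29 GHz = 0.144 m
βl = 2π·l/λ = 2π × 0.436 = 157°
tan(βl) = -0.424
For a short-circuited stub, Z_in = jZ_0·tan(βl)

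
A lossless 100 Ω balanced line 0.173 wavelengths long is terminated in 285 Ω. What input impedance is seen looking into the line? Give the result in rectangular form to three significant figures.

Z_in ≈ 43.3 − j44.6 Ω

βl = 2π × 0.173 = 62.3°
tan(βl) = tan(62.3°) = 1.9
Z_in = Z_0·(Z_L + jZ_0·tanβl)/(Z_0 + jZ_L·tanβl)
     = 100·(285 + j190)/(100 + j542)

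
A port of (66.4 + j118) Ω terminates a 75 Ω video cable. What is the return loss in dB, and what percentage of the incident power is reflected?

Γ = (-8.6 + j118)/(141.4 + j118), |Γ| = 0.642
RL = −20·log₁₀(0.642) = 3.84 dB
P_refl/P_inc = |Γ|² = 0.413

RL ≈ 3.84 dB; 41.3% of incident power reflected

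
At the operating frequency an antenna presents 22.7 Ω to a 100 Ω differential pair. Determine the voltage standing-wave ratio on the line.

VSWR ≈ 4.41

Γ = (22.7 − 100)/(22.7 + 100) = -0.63
VSWR = (1 + 0.63)/(1 − 0.63)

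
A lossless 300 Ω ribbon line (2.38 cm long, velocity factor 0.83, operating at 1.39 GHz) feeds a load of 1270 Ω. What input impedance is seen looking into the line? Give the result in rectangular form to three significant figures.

λ = v/f = 0.83·c / 1.39 GHz = 0.179 m
βl = 2π·l/λ = 2π × 0.133 = 47.8°
tan(βl) = tan(47.8°) = 1.1
Z_in = Z_0·(Z_L + jZ_0·tanβl)/(Z_0 + jZ_L·tanβl)
     = 300·(1270 + j331)/(300 + j1400)

Z_in ≈ 123 − j245 Ω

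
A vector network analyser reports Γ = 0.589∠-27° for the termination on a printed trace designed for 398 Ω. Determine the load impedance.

Z_L = Z_0·(1 + Γ)/(1 − Γ) = 398·(1.52 − j0.267)/(0.475 + j0.267)

Z_L ≈ 874 − j716 Ω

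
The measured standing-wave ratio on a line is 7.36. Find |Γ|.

|Γ| ≈ 0.761

|Γ| = (S − 1)/(S + 1) = (7.36 − 1)/(7.36 + 1) = 6.36/8.36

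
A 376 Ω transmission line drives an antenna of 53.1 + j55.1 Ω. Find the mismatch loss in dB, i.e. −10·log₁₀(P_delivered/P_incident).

Γ = (-322.9 + j55.1)/(429.1 + j55.1), |Γ| = 0.757
|Γ|² = 0.573, so P_del/P_inc = 1 − |Γ|² = 0.427
ML = −10·log₁₀(1 − |Γ|²)

mismatch loss ≈ 3.7 dB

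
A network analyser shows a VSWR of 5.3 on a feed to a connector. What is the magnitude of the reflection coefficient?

|Γ| = (S − 1)/(S + 1) = (5.3 − 1)/(5.3 + 1) = 4.3/6.3

|Γ| ≈ 0.683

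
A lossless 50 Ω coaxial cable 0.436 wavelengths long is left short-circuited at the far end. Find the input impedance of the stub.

Z_in ≈ −j21.3 Ω

βl = 2π × 0.436 = 157°
tan(βl) = -0.425
For a short-circuited stub, Z_in = jZ_0·tan(βl)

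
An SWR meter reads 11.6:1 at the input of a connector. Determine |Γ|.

|Γ| = (S − 1)/(S + 1) = (11.6 − 1)/(11.6 + 1) = 10.6/12.6

|Γ| ≈ 0.841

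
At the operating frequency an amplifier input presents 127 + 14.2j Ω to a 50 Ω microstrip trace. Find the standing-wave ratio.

VSWR ≈ 2.58

Γ = (Z_L − Z_0)/(Z_L + Z_0) = (77 + j14.2)/(177 + j14.2)
|Γ| = 78.3/178 = 0.441
VSWR = (1 + |Γ|)/(1 − |Γ|) = 1.44/0.559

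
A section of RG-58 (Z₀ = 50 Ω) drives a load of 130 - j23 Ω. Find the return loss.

RL ≈ 6.77 dB

Γ = (80 − j23)/(180 − j23), |Γ| = 0.459
RL = −20·log₁₀|Γ| = −20·log₁₀(0.459)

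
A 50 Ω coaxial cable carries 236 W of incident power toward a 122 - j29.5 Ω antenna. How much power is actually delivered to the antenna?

|Γ| = |(72 − j29.5)/(172 − j29.5)| = 0.446
|Γ|² = 0.199
P_refl = |Γ|²·P_inc = 46.9 W, P_del = (1 − |Γ|²)·P_inc = 189 W

P_delivered ≈ 189 W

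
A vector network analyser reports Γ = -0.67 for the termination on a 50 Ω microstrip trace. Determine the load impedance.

Z_L = Z_0·(1 + Γ)/(1 − Γ) = 50·(0.33)/(1.67)

Z_L ≈ 9.88 Ω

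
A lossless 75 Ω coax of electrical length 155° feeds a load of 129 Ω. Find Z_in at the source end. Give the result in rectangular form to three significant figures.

Z_in ≈ 95.6 + j41.7 Ω

tan(βl) = tan(155°) = -0.466
Z_in = Z_0·(Z_L + jZ_0·tanβl)/(Z_0 + jZ_L·tanβl)
     = 75·(129 − j35)/(75 − j60.2)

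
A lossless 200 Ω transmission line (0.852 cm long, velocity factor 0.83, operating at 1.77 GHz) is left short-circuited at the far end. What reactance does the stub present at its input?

X_in ≈ 80 Ω (inductive)

λ = v/f = 0.83·c / 1.77 GHz = 0.141 m
βl = 2π·l/λ = 2π × 0.0606 = 21.8°
tan(βl) = 0.4
For a short-circuited stub, Z_in = jZ_0·tan(βl)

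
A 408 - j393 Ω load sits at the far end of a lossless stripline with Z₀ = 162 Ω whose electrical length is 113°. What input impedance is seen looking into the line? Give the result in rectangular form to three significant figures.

Z_in ≈ 46.5 + j106 Ω

tan(βl) = tan(113°) = -2.36
Z_in = Z_0·(Z_L + jZ_0·tanβl)/(Z_0 + jZ_L·tanβl)
     = 162·(408 − j775)/(-764 − j961)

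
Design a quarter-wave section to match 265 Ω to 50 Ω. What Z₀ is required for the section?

Z_qwt = √(Z_0·R_L) = √(50 × 265) = √13250

Z_qwt ≈ 115 Ω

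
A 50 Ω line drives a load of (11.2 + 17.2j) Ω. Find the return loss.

Γ = (-38.8 + j17.2)/(61.2 + j17.2), |Γ| = 0.668
RL = −20·log₁₀|Γ| = −20·log₁₀(0.668)

RL ≈ 3.51 dB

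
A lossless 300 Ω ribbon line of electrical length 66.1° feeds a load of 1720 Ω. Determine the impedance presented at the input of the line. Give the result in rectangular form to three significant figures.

Z_in ≈ 62.2 − j128 Ω

tan(βl) = tan(66.1°) = 2.26
Z_in = Z_0·(Z_L + jZ_0·tanβl)/(Z_0 + jZ_L·tanβl)
     = 300·(1720 + j677)/(300 + j3880)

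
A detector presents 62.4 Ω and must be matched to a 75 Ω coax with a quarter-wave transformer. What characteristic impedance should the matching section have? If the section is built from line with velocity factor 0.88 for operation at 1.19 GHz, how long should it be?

Z_qwt = √(Z_0·R_L) = √(75 × 62.4) = √4680
λ = 0.88·c/f = 0.222 m, so l = λ/4 = 0.0555 m

Z_qwt ≈ 68.4 Ω; length ≈ 5.55 cm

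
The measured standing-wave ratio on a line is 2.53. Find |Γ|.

|Γ| ≈ 0.433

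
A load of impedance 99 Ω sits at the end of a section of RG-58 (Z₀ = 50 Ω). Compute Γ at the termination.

Γ = 0.329

Γ = (Z_L − Z_0)/(Z_L + Z_0) = (99 − 50)/(99 + 50) = 49/149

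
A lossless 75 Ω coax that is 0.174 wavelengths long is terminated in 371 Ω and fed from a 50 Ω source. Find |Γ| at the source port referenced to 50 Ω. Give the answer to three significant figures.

|Γ| ≈ 0.615

βl = 2π × 0.174 = 62.6°
tan(βl) = 1.93
Z_in = Z_0·(Z_L + jZ_0·tanβl)/(Z_0 + jZ_L·tanβl) = 19 − j36.8 Ω
Γ_s = (Z_in − Z_s)/(Z_in + Z_s) = (-31 − j36.8)/(69 − j36.8), |Γ_s| = 0.615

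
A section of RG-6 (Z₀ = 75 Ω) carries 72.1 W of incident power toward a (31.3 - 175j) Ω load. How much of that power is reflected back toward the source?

P_reflected ≈ 56 W

|Γ| = |(-43.7 − j175)/(106.3 − j175)| = 0.881
|Γ|² = 0.776
P_refl = |Γ|²·P_inc = 56 W, P_del = (1 − |Γ|²)·P_inc = 16.1 W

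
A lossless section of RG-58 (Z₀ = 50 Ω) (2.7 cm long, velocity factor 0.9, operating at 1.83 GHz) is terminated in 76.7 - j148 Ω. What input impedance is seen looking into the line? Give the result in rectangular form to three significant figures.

Z_in ≈ 6.59 − j7.74 Ω

λ = v/f = 0.9·c / 1.83 GHz = 0.148 m
βl = 2π·l/λ = 2π × 0.183 = 65.9°
tan(βl) = tan(65.9°) = 2.23
Z_in = Z_0·(Z_L + jZ_0·tanβl)/(Z_0 + jZ_L·tanβl)
     = 50·(76.7 − j36.3)/(381 + j171)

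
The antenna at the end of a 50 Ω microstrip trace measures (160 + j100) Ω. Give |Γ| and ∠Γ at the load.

Γ = (Z_L − Z_0)/(Z_L + Z_0) = (110 + j100)/(210 + j100)
|Γ| = 149/233 = 0.639

Γ ≈ 0.639 ∠ 16.8°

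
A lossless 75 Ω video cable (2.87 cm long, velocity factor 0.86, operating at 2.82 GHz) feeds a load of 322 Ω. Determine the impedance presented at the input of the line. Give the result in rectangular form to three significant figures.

λ = v/f = 0.86·c / 2.82 GHz = 0.0915 m
βl = 2π·l/λ = 2π × 0.314 = 113°
tan(βl) = tan(113°) = -2.36
Z_in = Z_0·(Z_L + jZ_0·tanβl)/(Z_0 + jZ_L·tanβl)
     = 75·(322 − j177)/(75 − j761)

Z_in ≈ 20.4 + j29.7 Ω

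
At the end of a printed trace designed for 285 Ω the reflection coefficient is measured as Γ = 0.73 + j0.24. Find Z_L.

Z_L = Z_0·(1 + Γ)/(1 − Γ) = 285·(1.73 + j0.24)/(0.27 − j0.24)

Z_L ≈ 894 + j1050 Ω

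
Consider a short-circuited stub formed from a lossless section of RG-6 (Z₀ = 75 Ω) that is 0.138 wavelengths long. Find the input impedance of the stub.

Z_in ≈ +j88.4 Ω

βl = 2π × 0.138 = 49.7°
tan(βl) = 1.18
For a short-circuited stub, Z_in = jZ_0·tan(βl)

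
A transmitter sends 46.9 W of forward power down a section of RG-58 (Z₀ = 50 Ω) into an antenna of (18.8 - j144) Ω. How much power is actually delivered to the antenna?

|Γ| = |(-31.2 − j144)/(68.8 − j144)| = 0.923
|Γ|² = 0.852
P_refl = |Γ|²·P_inc = 40 W, P_del = (1 − |Γ|²)·P_inc = 6.92 W

P_delivered ≈ 6.92 W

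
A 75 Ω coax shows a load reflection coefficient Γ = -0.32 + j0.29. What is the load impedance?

Z_L = Z_0·(1 + Γ)/(1 − Γ) = 75·(0.68 + j0.29)/(1.32 − j0.29)

Z_L ≈ 33.4 + j23.8 Ω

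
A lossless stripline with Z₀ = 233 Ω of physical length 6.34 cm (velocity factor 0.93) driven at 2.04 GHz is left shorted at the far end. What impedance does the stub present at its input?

λ = v/f = 0.93·c / 2.04 GHz = 0.137 m
βl = 2π·l/λ = 2π × 0.464 = 167°
tan(βl) = -0.233
For a shorted stub, Z_in = jZ_0·tan(βl)

Z_in ≈ −j54.3 Ω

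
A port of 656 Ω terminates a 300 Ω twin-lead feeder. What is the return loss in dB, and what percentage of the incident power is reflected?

Γ = (656 − 300)/(656 + 300) = 0.372
RL = −20·log₁₀(0.372) = 8.58 dB
P_refl/P_inc = |Γ|² = 0.139

RL ≈ 8.58 dB; 13.9% of incident power reflected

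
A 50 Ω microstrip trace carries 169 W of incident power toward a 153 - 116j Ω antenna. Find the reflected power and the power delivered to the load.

P_reflected ≈ 74.4 W; P_delivered ≈ 94.6 W

|Γ| = |(103 − j116)/(203 − j116)| = 0.663
|Γ|² = 0.44
P_refl = |Γ|²·P_inc = 74.4 W, P_del = (1 − |Γ|²)·P_inc = 94.6 W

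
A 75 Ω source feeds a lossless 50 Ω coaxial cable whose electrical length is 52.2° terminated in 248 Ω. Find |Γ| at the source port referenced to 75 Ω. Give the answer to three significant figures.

tan(βl) = 1.29
Z_in = Z_0·(Z_L + jZ_0·tanβl)/(Z_0 + jZ_L·tanβl) = 15.8 − j36.3 Ω
Γ_s = (Z_in − Z_s)/(Z_in + Z_s) = (-59.2 − j36.3)/(90.8 − j36.3), |Γ_s| = 0.711

|Γ| ≈ 0.711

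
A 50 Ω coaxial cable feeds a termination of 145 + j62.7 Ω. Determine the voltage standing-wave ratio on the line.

VSWR ≈ 3.5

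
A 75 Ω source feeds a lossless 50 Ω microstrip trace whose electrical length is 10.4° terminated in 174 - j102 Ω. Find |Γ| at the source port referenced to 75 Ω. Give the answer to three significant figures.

|Γ| ≈ 0.561

tan(βl) = 0.184
Z_in = Z_0·(Z_L + jZ_0·tanβl)/(Z_0 + jZ_L·tanβl) = 78.3 − j104 Ω
Γ_s = (Z_in − Z_s)/(Z_in + Z_s) = (3.3 − j104)/(153 − j104), |Γ_s| = 0.561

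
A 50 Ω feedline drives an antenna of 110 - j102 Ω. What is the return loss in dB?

Γ = (60 − j102)/(160 − j102), |Γ| = 0.624
RL = −20·log₁₀|Γ| = −20·log₁₀(0.624)

RL ≈ 4.1 dB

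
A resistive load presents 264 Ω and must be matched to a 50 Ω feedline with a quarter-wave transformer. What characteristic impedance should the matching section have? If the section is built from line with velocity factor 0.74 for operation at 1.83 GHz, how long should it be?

Z_qwt ≈ 115 Ω; length ≈ 3.03 cm

Z_qwt = √(Z_0·R_L) = √(50 × 264) = √13200
λ = 0.74·c/f = 0.121 m, so l = λ/4 = 0.0303 m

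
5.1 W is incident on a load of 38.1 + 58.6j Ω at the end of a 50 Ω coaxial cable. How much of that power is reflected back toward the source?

|Γ| = |(-11.9 + j58.6)/(88.1 + j58.6)| = 0.565
|Γ|² = 0.319
P_refl = |Γ|²·P_inc = 1.63 W, P_del = (1 − |Γ|²)·P_inc = 3.47 W

P_reflected ≈ 1.63 W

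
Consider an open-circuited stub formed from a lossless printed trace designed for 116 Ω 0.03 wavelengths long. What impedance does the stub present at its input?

βl = 2π × 0.03 = 10.8°
tan(βl) = 0.191
For an open-circuited stub, Z_in = −jZ_0·cot(βl) = −jZ_0/tan(βl)

Z_in ≈ −j608 Ω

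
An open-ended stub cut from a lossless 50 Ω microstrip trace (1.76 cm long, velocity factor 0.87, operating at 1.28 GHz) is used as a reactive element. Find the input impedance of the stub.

Z_in ≈ −j83 Ω

λ = v/f = 0.87·c / 1.28 GHz = 0.204 m
βl = 2π·l/λ = 2π × 0.0863 = 31.1°
tan(βl) = 0.603
For an open-ended stub, Z_in = −jZ_0·cot(βl) = −jZ_0/tan(βl)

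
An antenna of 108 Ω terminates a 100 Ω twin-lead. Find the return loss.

RL ≈ 28.3 dB

Γ = (108 − 100)/(108 + 100) = 0.0385
RL = −20·log₁₀|Γ| = −20·log₁₀(0.0385)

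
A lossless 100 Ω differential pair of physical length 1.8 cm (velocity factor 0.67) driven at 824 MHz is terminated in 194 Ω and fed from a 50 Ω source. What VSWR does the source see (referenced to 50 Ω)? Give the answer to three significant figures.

λ = v/f = 0.67·c / 824 MHz = 0.244 m
βl = 2π·l/λ = 2π × 0.0738 = 26.6°
tan(βl) = 0.5
Z_in = Z_0·(Z_L + jZ_0·tanβl)/(Z_0 + jZ_L·tanβl) = 125 − j71.2 Ω
Γ_s = (Z_in − Z_s)/(Z_in + Z_s) = (74.9 − j71.2)/(175 − j71.2), |Γ_s| = 0.547
VSWR = (1 + |Γ_s|)/(1 − |Γ_s|)

VSWR ≈ 3.42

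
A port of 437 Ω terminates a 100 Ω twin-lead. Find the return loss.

RL ≈ 4.05 dB

Γ = (437 − 100)/(437 + 100) = 0.628
RL = −20·log₁₀|Γ| = −20·log₁₀(0.628)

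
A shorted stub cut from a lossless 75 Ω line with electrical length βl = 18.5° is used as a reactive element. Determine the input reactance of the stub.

tan(βl) = 0.335
For a shorted stub, Z_in = jZ_0·tan(βl)

X_in ≈ 25.1 Ω (inductive)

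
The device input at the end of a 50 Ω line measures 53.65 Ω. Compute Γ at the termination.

Γ = (Z_L − Z_0)/(Z_L + Z_0) = (53.65 − 50)/(53.65 + 50) = 3.65/103.7

Γ = 0.0352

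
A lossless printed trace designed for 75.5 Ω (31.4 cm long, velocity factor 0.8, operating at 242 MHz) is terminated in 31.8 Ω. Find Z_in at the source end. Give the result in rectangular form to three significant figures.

Z_in ≈ 102 − j73.6 Ω

λ = v/f = 0.8·c / 242 MHz = 0.992 m
βl = 2π·l/λ = 2π × 0.317 = 114°
tan(βl) = tan(114°) = -2.25
Z_in = Z_0·(Z_L + jZ_0·tanβl)/(Z_0 + jZ_L·tanβl)
     = 75.5·(31.8 − j170)/(75.5 − j71.5)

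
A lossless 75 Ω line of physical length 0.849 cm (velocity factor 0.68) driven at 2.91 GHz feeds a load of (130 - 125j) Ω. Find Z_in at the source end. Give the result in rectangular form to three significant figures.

Z_in ≈ 26.3 − j37.5 Ω

λ = v/f = 0.68·c / 2.91 GHz = 0.0701 m
βl = 2π·l/λ = 2π × 0.121 = 43.6°
tan(βl) = tan(43.6°) = 0.952
Z_in = Z_0·(Z_L + jZ_0·tanβl)/(Z_0 + jZ_L·tanβl)
     = 75·(130 − j53.6)/(194 + j124)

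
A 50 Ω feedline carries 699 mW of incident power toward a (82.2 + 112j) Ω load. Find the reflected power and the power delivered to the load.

P_reflected ≈ 316 mW; P_delivered ≈ 383 mW

|Γ| = |(32.2 + j112)/(132.2 + j112)| = 0.673
|Γ|² = 0.452
P_refl = |Γ|²·P_inc = 316 mW, P_del = (1 − |Γ|²)·P_inc = 383 mW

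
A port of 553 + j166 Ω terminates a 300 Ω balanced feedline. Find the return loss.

RL ≈ 9.16 dB

Γ = (253 + j166)/(853 + j166), |Γ| = 0.348
RL = −20·log₁₀|Γ| = −20·log₁₀(0.348)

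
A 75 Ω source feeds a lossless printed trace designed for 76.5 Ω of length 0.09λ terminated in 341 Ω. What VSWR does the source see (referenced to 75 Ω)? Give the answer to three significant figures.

βl = 2π × 0.09 = 32.4°
tan(βl) = 0.635
Z_in = Z_0·(Z_L + jZ_0·tanβl)/(Z_0 + jZ_L·tanβl) = 53.1 − j102 Ω
Γ_s = (Z_in − Z_s)/(Z_in + Z_s) = (-21.9 − j102)/(128 − j102), |Γ_s| = 0.636
VSWR = (1 + |Γ_s|)/(1 − |Γ_s|)

VSWR ≈ 4.5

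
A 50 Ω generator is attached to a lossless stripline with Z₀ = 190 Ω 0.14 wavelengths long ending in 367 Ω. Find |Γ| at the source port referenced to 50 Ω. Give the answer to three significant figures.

βl = 2π × 0.14 = 50.4°
tan(βl) = 1.21
Z_in = Z_0·(Z_L + jZ_0·tanβl)/(Z_0 + jZ_L·tanβl) = 140 − j97.2 Ω
Γ_s = (Z_in − Z_s)/(Z_in + Z_s) = (90 − j97.2)/(190 − j97.2), |Γ_s| = 0.621

|Γ| ≈ 0.621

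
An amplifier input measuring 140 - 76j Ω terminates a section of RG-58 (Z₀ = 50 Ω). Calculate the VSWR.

Γ = (Z_L − Z_0)/(Z_L + Z_0) = (90 − j76)/(190 − j76)
|Γ| = 118/205 = 0.576
VSWR = (1 + |Γ|)/(1 − |Γ|) = 1.58/0.424

VSWR ≈ 3.71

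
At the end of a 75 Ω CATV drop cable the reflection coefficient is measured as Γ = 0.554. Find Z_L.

Z_L = Z_0·(1 + Γ)/(1 − Γ) = 75·(1.55)/(0.446)

Z_L ≈ 261 Ω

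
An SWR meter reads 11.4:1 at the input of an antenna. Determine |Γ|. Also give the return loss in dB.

|Γ| ≈ 0.839; return loss ≈ 1.53 dB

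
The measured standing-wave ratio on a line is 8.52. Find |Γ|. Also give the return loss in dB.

|Γ| = (S − 1)/(S + 1) = (8.52 − 1)/(8.52 + 1) = 7.52/9.52
RL = −20·log₁₀|Γ| = −20·log₁₀(0.79)

|Γ| ≈ 0.79; return loss ≈ 2.05 dB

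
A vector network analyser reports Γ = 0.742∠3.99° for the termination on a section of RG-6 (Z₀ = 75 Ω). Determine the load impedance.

Z_L = Z_0·(1 + Γ)/(1 − Γ) = 75·(1.74 + j0.0516)/(0.26 − j0.0516)

Z_L ≈ 480 + j110 Ω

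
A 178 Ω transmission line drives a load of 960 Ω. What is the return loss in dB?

Γ = (960 − 178)/(960 + 178) = 0.687
RL = −20·log₁₀|Γ| = −20·log₁₀(0.687)

RL ≈ 3.26 dB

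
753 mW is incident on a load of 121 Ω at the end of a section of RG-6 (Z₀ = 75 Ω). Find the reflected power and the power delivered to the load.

P_reflected ≈ 41.5 mW; P_delivered ≈ 712 mW

Γ = (121 − 75)/(121 + 75) = 0.235
|Γ|² = 0.0551
P_refl = |Γ|²·P_inc = 41.5 mW, P_del = (1 − |Γ|²)·P_inc = 712 mW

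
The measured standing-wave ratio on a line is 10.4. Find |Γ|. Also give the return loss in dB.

|Γ| = (S − 1)/(S + 1) = (10.4 − 1)/(10.4 + 1) = 9.4/11.4
RL = −20·log₁₀|Γ| = −20·log₁₀(0.825)

|Γ| ≈ 0.825; return loss ≈ 1.68 dB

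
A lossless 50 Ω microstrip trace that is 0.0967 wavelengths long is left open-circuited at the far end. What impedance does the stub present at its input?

βl = 2π × 0.0967 = 34.8°
tan(βl) = 0.695
For an open-circuited stub, Z_in = −jZ_0·cot(βl) = −jZ_0/tan(βl)

Z_in ≈ −j71.9 Ω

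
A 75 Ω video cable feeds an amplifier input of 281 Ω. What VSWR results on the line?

VSWR ≈ 3.75

For a purely resistive load, VSWR = R_L/Z_0 or Z_0/R_L (whichever > 1) = 281/75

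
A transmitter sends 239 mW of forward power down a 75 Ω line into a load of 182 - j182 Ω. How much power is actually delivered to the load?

P_delivered ≈ 132 mW

|Γ| = |(107 − j182)/(257 − j182)| = 0.67
|Γ|² = 0.449
P_refl = |Γ|²·P_inc = 107 mW, P_del = (1 − |Γ|²)·P_inc = 132 mW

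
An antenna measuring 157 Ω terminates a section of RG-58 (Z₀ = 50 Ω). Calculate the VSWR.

VSWR ≈ 3.14

For a purely resistive load, VSWR = R_L/Z_0 or Z_0/R_L (whichever > 1) = 157/50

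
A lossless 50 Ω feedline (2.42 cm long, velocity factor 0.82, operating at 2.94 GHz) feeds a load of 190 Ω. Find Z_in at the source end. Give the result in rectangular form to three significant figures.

Z_in ≈ 13.9 + j11.7 Ω

λ = v/f = 0.82·c / 2.94 GHz = 0.0837 m
βl = 2π·l/λ = 2π × 0.289 = 104°
tan(βl) = tan(104°) = -3.98
Z_in = Z_0·(Z_L + jZ_0·tanβl)/(Z_0 + jZ_L·tanβl)
     = 50·(190 − j199)/(50 − j755)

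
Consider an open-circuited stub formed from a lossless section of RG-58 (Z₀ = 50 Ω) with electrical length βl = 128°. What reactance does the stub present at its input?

X_in ≈ 39.1 Ω (inductive)

tan(βl) = -1.28
For an open-circuited stub, Z_in = −jZ_0·cot(βl) = −jZ_0/tan(βl)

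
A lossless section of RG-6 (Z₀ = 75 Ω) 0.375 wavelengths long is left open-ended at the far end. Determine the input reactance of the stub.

βl = 2π × 0.375 = 135°
tan(βl) = -1
For an open-ended stub, Z_in = −jZ_0·cot(βl) = −jZ_0/tan(βl)

X_in ≈ 75 Ω (inductive)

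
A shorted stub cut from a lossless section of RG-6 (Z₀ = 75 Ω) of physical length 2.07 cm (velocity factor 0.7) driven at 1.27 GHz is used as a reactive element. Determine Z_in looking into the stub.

Z_in ≈ +j75.2 Ω

λ = v/f = 0.7·c / 1.27 GHz = 0.165 m
βl = 2π·l/λ = 2π × 0.125 = 45.1°
tan(βl) = 1
For a shorted stub, Z_in = jZ_0·tan(βl)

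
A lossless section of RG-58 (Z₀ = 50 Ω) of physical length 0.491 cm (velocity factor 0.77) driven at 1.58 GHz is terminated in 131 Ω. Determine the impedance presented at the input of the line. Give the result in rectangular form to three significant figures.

λ = v/f = 0.77·c / 1.58 GHz = 0.146 m
βl = 2π·l/λ = 2π × 0.0336 = 12.1°
tan(βl) = tan(12.1°) = 0.214
Z_in = Z_0·(Z_L + jZ_0·tanβl)/(Z_0 + jZ_L·tanβl)
     = 50·(131 + j10.7)/(50 + j28.1)

Z_in ≈ 104 − j47.8 Ω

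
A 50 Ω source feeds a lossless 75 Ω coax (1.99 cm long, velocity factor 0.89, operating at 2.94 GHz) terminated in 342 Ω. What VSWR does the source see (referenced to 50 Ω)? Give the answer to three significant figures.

λ = v/f = 0.89·c / 2.94 GHz = 0.0908 m
βl = 2π·l/λ = 2π × 0.219 = 78.9°
tan(βl) = 5.09
Z_in = Z_0·(Z_L + jZ_0·tanβl)/(Z_0 + jZ_L·tanβl) = 17.1 − j14 Ω
Γ_s = (Z_in − Z_s)/(Z_in + Z_s) = (-32.9 − j14)/(67.1 − j14), |Γ_s| = 0.523
VSWR = (1 + |Γ_s|)/(1 − |Γ_s|)

VSWR ≈ 3.19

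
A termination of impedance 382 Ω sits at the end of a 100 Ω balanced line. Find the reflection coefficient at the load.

Γ = 0.585

Γ = (Z_L − Z_0)/(Z_L + Z_0) = (382 − 100)/(382 + 100) = 282/482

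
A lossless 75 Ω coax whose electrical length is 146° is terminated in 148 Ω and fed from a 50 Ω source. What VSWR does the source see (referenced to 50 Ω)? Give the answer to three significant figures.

tan(βl) = -0.675
Z_in = Z_0·(Z_L + jZ_0·tanβl)/(Z_0 + jZ_L·tanβl) = 77.7 + j52.8 Ω
Γ_s = (Z_in − Z_s)/(Z_in + Z_s) = (27.7 + j52.8)/(128 + j52.8), |Γ_s| = 0.432
VSWR = (1 + |Γ_s|)/(1 − |Γ_s|)

VSWR ≈ 2.52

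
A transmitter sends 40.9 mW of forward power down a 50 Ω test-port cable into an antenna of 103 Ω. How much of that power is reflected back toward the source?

P_reflected ≈ 4.91 mW

Γ = (103 − 50)/(103 + 50) = 0.346
|Γ|² = 0.12
P_refl = |Γ|²·P_inc = 4.91 mW, P_del = (1 − |Γ|²)·P_inc = 36 mW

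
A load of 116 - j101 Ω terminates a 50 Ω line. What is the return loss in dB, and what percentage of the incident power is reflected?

RL ≈ 4.14 dB; 38.6% of incident power reflected

Γ = (66 − j101)/(166 − j101), |Γ| = 0.621
RL = −20·log₁₀(0.621) = 4.14 dB
P_refl/P_inc = |Γ|² = 0.386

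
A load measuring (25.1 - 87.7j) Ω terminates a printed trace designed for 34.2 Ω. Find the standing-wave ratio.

Γ = (Z_L − Z_0)/(Z_L + Z_0) = (-9.1 − j87.7)/(59.3 − j87.7)
|Γ| = 88.2/106 = 0.833
VSWR = (1 + |Γ|)/(1 − |Γ|) = 1.83/0.167

VSWR ≈ 11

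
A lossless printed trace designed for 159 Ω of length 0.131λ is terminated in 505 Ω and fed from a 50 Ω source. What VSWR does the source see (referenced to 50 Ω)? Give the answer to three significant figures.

βl = 2π × 0.131 = 47.2°
tan(βl) = 1.08
Z_in = Z_0·(Z_L + jZ_0·tanβl)/(Z_0 + jZ_L·tanβl) = 85.8 − j122 Ω
Γ_s = (Z_in − Z_s)/(Z_in + Z_s) = (35.8 − j122)/(136 − j122), |Γ_s| = 0.698
VSWR = (1 + |Γ_s|)/(1 − |Γ_s|)

VSWR ≈ 5.61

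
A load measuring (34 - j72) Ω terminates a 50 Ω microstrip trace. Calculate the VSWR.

Γ = (Z_L − Z_0)/(Z_L + Z_0) = (-16 − j72)/(84 − j72)
|Γ| = 73.8/111 = 0.667
VSWR = (1 + |Γ|)/(1 − |Γ|) = 1.67/0.333

VSWR ≈ 5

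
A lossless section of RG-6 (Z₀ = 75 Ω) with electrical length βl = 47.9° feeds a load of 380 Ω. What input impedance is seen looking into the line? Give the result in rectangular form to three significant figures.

Z_in ≈ 26.1 − j63.1 Ω

tan(βl) = tan(47.9°) = 1.11
Z_in = Z_0·(Z_L + jZ_0·tanβl)/(Z_0 + jZ_L·tanβl)
     = 75·(380 + j83)/(75 + j421)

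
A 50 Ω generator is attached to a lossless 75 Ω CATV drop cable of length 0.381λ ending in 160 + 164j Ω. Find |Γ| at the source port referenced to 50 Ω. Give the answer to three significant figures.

βl = 2π × 0.381 = 137°
tan(βl) = -0.927
Z_in = Z_0·(Z_L + jZ_0·tanβl)/(Z_0 + jZ_L·tanβl) = 22.8 + j46.1 Ω
Γ_s = (Z_in − Z_s)/(Z_in + Z_s) = (-27.2 + j46.1)/(72.8 + j46.1), |Γ_s| = 0.622

|Γ| ≈ 0.622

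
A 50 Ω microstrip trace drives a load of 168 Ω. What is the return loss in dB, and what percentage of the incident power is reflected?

RL ≈ 5.33 dB; 29.3% of incident power reflected

Γ = (168 − 50)/(168 + 50) = 0.541
RL = −20·log₁₀(0.541) = 5.33 dB
P_refl/P_inc = |Γ|² = 0.293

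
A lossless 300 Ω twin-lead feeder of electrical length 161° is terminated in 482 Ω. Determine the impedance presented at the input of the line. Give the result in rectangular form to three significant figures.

Z_in ≈ 413 + j125 Ω

tan(βl) = tan(161°) = -0.344
Z_in = Z_0·(Z_L + jZ_0·tanβl)/(Z_0 + jZ_L·tanβl)
     = 300·(482 − j103)/(300 − j166)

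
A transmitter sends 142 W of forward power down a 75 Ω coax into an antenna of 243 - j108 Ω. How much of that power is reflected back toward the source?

P_reflected ≈ 50.2 W

|Γ| = |(168 − j108)/(318 − j108)| = 0.595
|Γ|² = 0.354
P_refl = |Γ|²·P_inc = 50.2 W, P_del = (1 − |Γ|²)·P_inc = 91.8 W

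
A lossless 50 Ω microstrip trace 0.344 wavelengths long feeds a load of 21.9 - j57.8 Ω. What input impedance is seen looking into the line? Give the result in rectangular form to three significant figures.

βl = 2π × 0.344 = 124°
tan(βl) = tan(124°) = -1.49
Z_in = Z_0·(Z_L + jZ_0·tanβl)/(Z_0 + jZ_L·tanβl)
     = 50·(21.9 − j132)/(-36.2 − j32.7)

Z_in ≈ 74.2 + j116 Ω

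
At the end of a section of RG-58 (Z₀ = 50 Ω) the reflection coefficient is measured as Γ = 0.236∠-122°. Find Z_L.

Z_L ≈ 36.2 − j15.3 Ω

Z_L = Z_0·(1 + Γ)/(1 − Γ) = 50·(0.875 − j0.2)/(1.13 + j0.2)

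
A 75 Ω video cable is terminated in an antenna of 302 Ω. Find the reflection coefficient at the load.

Γ = (Z_L − Z_0)/(Z_L + Z_0) = (302 − 75)/(302 + 75) = 227/377

Γ = 0.602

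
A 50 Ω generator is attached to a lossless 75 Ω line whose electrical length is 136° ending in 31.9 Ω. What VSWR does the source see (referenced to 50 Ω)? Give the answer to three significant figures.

VSWR ≈ 2.59

tan(βl) = -0.966
Z_in = Z_0·(Z_L + jZ_0·tanβl)/(Z_0 + jZ_L·tanβl) = 52.7 − j50.8 Ω
Γ_s = (Z_in − Z_s)/(Z_in + Z_s) = (2.75 − j50.8)/(103 − j50.8), |Γ_s| = 0.444
VSWR = (1 + |Γ_s|)/(1 − |Γ_s|)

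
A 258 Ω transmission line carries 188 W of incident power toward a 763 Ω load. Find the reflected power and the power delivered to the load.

Γ = (763 − 258)/(763 + 258) = 0.495
|Γ|² = 0.245
P_refl = |Γ|²·P_inc = 46 W, P_del = (1 − |Γ|²)·P_inc = 142 W

P_reflected ≈ 46 W; P_delivered ≈ 142 W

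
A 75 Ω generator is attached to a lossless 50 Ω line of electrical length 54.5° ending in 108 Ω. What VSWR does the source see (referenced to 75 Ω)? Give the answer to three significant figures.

tan(βl) = 1.4
Z_in = Z_0·(Z_L + jZ_0·tanβl)/(Z_0 + jZ_L·tanβl) = 31.5 − j25.3 Ω
Γ_s = (Z_in − Z_s)/(Z_in + Z_s) = (-43.5 − j25.3)/(106 − j25.3), |Γ_s| = 0.46
VSWR = (1 + |Γ_s|)/(1 − |Γ_s|)

VSWR ≈ 2.7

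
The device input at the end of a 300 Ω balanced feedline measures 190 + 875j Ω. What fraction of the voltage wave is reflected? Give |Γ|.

Γ = (Z_L − Z_0)/(Z_L + Z_0) = (-110 + j875)/(490 + j875)
|Γ| = 882/1000

|Γ| ≈ 0.879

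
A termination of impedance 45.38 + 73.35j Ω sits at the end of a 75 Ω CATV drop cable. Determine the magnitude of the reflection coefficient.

Γ = (Z_L − Z_0)/(Z_L + Z_0) = (-29.62 + j73.35)/(120.4 + j73.35)
|Γ| = 79.1/141

|Γ| ≈ 0.561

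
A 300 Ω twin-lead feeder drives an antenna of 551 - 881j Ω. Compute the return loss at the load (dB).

RL ≈ 2.52 dB

Γ = (251 − j881)/(851 − j881), |Γ| = 0.748
RL = −20·log₁₀|Γ| = −20·log₁₀(0.748)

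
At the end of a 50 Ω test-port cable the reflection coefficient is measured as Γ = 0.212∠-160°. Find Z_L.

Z_L ≈ 33.1 − j5.02 Ω

Z_L = Z_0·(1 + Γ)/(1 − Γ) = 50·(0.801 − j0.0725)/(1.2 + j0.0725)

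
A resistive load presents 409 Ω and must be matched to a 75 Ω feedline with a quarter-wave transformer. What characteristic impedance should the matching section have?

Z_qwt ≈ 175 Ω

Z_qwt = √(Z_0·R_L) = √(75 × 409) = √30680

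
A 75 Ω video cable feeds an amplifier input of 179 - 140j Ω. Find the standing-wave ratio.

Γ = (Z_L − Z_0)/(Z_L + Z_0) = (104 − j140)/(254 − j140)
|Γ| = 174/290 = 0.601
VSWR = (1 + |Γ|)/(1 − |Γ|) = 1.6/0.399

VSWR ≈ 4.02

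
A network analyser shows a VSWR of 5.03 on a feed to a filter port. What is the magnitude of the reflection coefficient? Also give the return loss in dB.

|Γ| = (S − 1)/(S + 1) = (5.03 − 1)/(5.03 + 1) = 4.03/6.03
RL = −20·log₁₀|Γ| = −20·log₁₀(0.668)

|Γ| ≈ 0.668; return loss ≈ 3.5 dB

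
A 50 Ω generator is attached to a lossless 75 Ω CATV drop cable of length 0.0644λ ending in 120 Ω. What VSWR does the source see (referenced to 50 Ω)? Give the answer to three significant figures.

βl = 2π × 0.0644 = 23.2°
tan(βl) = 0.428
Z_in = Z_0·(Z_L + jZ_0·tanβl)/(Z_0 + jZ_L·tanβl) = 96.6 − j34.1 Ω
Γ_s = (Z_in − Z_s)/(Z_in + Z_s) = (46.6 − j34.1)/(147 − j34.1), |Γ_s| = 0.384
VSWR = (1 + |Γ_s|)/(1 − |Γ_s|)

VSWR ≈ 2.25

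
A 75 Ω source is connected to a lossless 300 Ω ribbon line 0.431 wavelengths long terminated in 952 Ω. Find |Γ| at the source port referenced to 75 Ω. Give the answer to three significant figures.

βl = 2π × 0.431 = 155°
tan(βl) = -0.463
Z_in = Z_0·(Z_L + jZ_0·tanβl)/(Z_0 + jZ_L·tanβl) = 366 + j399 Ω
Γ_s = (Z_in − Z_s)/(Z_in + Z_s) = (291 + j399)/(441 + j399), |Γ_s| = 0.83

|Γ| ≈ 0.83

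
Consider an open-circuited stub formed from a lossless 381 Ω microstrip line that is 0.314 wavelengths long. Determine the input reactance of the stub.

X_in ≈ 162 Ω (inductive)

βl = 2π × 0.314 = 113°
tan(βl) = -2.35
For an open-circuited stub, Z_in = −jZ_0·cot(βl) = −jZ_0/tan(βl)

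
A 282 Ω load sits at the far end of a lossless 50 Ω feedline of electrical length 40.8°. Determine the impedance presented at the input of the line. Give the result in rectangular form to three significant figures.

Z_in ≈ 19.9 − j53.8 Ω

tan(βl) = tan(40.8°) = 0.863
Z_in = Z_0·(Z_L + jZ_0·tanβl)/(Z_0 + jZ_L·tanβl)
     = 50·(282 + j43.2)/(50 + j243)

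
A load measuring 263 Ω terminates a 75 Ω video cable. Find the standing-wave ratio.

For a purely resistive load, VSWR = R_L/Z_0 or Z_0/R_L (whichever > 1) = 263/75

VSWR ≈ 3.51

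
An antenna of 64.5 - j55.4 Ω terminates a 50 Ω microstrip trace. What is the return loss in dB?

Γ = (14.5 − j55.4)/(114.5 − j55.4), |Γ| = 0.45
RL = −20·log₁₀|Γ| = −20·log₁₀(0.45)

RL ≈ 6.93 dB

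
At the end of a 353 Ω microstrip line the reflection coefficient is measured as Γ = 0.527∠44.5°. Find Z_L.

Z_L = Z_0·(1 + Γ)/(1 − Γ) = 353·(1.38 + j0.369)/(0.624 − j0.369)

Z_L ≈ 485 + j496 Ω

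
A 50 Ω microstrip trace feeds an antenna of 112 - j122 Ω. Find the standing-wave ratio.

Γ = (Z_L − Z_0)/(Z_L + Z_0) = (62 − j122)/(162 − j122)
|Γ| = 137/203 = 0.675
VSWR = (1 + |Γ|)/(1 − |Γ|) = 1.67/0.325

VSWR ≈ 5.15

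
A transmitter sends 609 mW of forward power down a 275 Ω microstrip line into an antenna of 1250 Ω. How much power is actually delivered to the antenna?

P_delivered ≈ 360 mW

Γ = (1250 − 275)/(1250 + 275) = 0.639
|Γ|² = 0.409
P_refl = |Γ|²·P_inc = 249 mW, P_del = (1 − |Γ|²)·P_inc = 360 mW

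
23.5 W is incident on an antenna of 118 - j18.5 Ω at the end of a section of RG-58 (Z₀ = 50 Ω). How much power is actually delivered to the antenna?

|Γ| = |(68 − j18.5)/(168 − j18.5)| = 0.417
|Γ|² = 0.174
P_refl = |Γ|²·P_inc = 4.09 W, P_del = (1 − |Γ|²)·P_inc = 19.4 W

P_delivered ≈ 19.4 W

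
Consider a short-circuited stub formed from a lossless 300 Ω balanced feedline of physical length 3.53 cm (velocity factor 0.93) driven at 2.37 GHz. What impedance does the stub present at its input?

Z_in ≈ −j926 Ω

λ = v/f = 0.93·c / 2.37 GHz = 0.118 m
βl = 2π·l/λ = 2π × 0.3 = 108°
tan(βl) = -3.09
For a short-circuited stub, Z_in = jZ_0·tan(βl)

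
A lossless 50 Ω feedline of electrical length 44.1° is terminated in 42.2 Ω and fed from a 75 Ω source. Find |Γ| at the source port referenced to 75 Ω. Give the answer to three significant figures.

tan(βl) = 0.969
Z_in = Z_0·(Z_L + jZ_0·tanβl)/(Z_0 + jZ_L·tanβl) = 49 + j8.35 Ω
Γ_s = (Z_in − Z_s)/(Z_in + Z_s) = (-26 + j8.35)/(124 + j8.35), |Γ_s| = 0.219

|Γ| ≈ 0.219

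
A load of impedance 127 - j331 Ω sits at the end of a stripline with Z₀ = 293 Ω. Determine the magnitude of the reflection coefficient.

|Γ| ≈ 0.692

Γ = (Z_L − Z_0)/(Z_L + Z_0) = (-166 − j331)/(420 − j331)
|Γ| = 370/535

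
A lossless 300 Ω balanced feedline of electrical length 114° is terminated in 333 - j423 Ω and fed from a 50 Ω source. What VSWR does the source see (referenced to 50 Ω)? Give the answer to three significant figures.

tan(βl) = -2.25
Z_in = Z_0·(Z_L + jZ_0·tanβl)/(Z_0 + jZ_L·tanβl) = 184 + j294 Ω
Γ_s = (Z_in − Z_s)/(Z_in + Z_s) = (134 + j294)/(234 + j294), |Γ_s| = 0.86
VSWR = (1 + |Γ_s|)/(1 − |Γ_s|)

VSWR ≈ 13.3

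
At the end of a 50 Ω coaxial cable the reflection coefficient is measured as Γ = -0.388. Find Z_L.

Z_L = Z_0·(1 + Γ)/(1 − Γ) = 50·(0.612)/(1.39)

Z_L ≈ 22 Ω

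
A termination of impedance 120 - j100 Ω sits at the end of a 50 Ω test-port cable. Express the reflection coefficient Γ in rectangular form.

Γ = (Z_L − Z_0)/(Z_L + Z_0) = (70 − j100)/(170 − j100)

Γ ≈ 0.563 − j0.257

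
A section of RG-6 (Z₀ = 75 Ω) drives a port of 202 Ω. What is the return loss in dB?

RL ≈ 6.77 dB

Γ = (202 − 75)/(202 + 75) = 0.458
RL = −20·log₁₀|Γ| = −20·log₁₀(0.458)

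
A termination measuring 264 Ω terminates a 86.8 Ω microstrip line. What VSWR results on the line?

For a purely resistive load, VSWR = R_L/Z_0 or Z_0/R_L (whichever > 1) = 264/86.8

VSWR ≈ 3.04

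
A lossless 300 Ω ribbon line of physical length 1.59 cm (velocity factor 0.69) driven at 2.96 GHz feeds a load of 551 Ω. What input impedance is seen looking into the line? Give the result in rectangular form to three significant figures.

λ = v/f = 0.69·c / 2.96 GHz = 0.0699 m
βl = 2π·l/λ = 2π × 0.227 = 81.9°
tan(βl) = tan(81.9°) = 6.98
Z_in = Z_0·(Z_L + jZ_0·tanβl)/(Z_0 + jZ_L·tanβl)
     = 300·(551 + j2090)/(300 + j3850)

Z_in ≈ 166 − j30 Ω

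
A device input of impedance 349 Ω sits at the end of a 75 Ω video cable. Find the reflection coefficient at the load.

Γ = 0.646

Γ = (Z_L − Z_0)/(Z_L + Z_0) = (349 − 75)/(349 + 75) = 274/424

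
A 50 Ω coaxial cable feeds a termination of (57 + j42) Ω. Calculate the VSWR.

Γ = (Z_L − Z_0)/(Z_L + Z_0) = (7 + j42)/(107 + j42)
|Γ| = 42.6/115 = 0.37
VSWR = (1 + |Γ|)/(1 − |Γ|) = 1.37/0.63

VSWR ≈ 2.18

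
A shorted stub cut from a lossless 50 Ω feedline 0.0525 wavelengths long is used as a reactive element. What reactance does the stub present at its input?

βl = 2π × 0.0525 = 18.9°
tan(βl) = 0.342
For a shorted stub, Z_in = jZ_0·tan(βl)

X_in ≈ 17.1 Ω (inductive)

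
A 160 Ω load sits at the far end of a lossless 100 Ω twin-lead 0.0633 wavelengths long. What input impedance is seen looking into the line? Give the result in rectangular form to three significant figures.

Z_in ≈ 130 − j45.1 Ω

βl = 2π × 0.0633 = 22.8°
tan(βl) = tan(22.8°) = 0.42
Z_in = Z_0·(Z_L + jZ_0·tanβl)/(Z_0 + jZ_L·tanβl)
     = 100·(160 + j42)/(100 + j67.2)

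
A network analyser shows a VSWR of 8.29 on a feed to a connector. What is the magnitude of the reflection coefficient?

|Γ| ≈ 0.785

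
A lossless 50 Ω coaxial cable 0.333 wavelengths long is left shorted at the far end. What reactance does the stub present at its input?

X_in ≈ -87 Ω (capacitive)

βl = 2π × 0.333 = 120°
tan(βl) = -1.74
For a shorted stub, Z_in = jZ_0·tan(βl)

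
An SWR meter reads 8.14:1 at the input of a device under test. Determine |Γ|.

|Γ| = (S − 1)/(S + 1) = (8.14 − 1)/(8.14 + 1) = 7.14/9.14

|Γ| ≈ 0.781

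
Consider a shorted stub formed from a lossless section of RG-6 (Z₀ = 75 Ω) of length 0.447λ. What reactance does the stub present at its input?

X_in ≈ -25.9 Ω (capacitive)

βl = 2π × 0.447 = 161°
tan(βl) = -0.346
For a shorted stub, Z_in = jZ_0·tan(βl)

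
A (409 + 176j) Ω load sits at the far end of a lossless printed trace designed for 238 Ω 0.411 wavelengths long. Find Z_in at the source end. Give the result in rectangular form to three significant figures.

Z_in ≈ 173 + j145 Ω

βl = 2π × 0.411 = 148°
tan(βl) = tan(148°) = -0.626
Z_in = Z_0·(Z_L + jZ_0·tanβl)/(Z_0 + jZ_L·tanβl)
     = 238·(409 + j27)/(348 − j256)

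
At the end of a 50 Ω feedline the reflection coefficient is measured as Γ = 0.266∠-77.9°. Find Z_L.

Z_L ≈ 48.4 − j27.1 Ω

Z_L = Z_0·(1 + Γ)/(1 − Γ) = 50·(1.06 − j0.26)/(0.944 + j0.26)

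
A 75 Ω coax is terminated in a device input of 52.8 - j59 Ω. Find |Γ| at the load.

Γ = (Z_L − Z_0)/(Z_L + Z_0) = (-22.2 − j59)/(127.8 − j59)
|Γ| = 63/141

|Γ| ≈ 0.448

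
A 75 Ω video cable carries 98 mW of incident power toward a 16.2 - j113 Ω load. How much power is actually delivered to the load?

P_delivered ≈ 22.6 mW

|Γ| = |(-58.8 − j113)/(91.2 − j113)| = 0.877
|Γ|² = 0.77
P_refl = |Γ|²·P_inc = 75.4 mW, P_del = (1 − |Γ|²)·P_inc = 22.6 mW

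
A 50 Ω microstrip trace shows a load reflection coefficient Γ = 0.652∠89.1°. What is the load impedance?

Z_L = Z_0·(1 + Γ)/(1 − Γ) = 50·(1.01 + j0.652)/(0.99 − j0.652)

Z_L ≈ 20.5 + j46.4 Ω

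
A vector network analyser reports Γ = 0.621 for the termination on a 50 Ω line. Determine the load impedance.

Z_L ≈ 214 Ω

Z_L = Z_0·(1 + Γ)/(1 − Γ) = 50·(1.62)/(0.379)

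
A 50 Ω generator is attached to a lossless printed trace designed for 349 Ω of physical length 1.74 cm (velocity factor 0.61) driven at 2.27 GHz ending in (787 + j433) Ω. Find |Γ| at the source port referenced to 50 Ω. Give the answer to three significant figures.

|Γ| ≈ 0.701

λ = v/f = 0.61·c / 2.27 GHz = 0.0806 m
βl = 2π·l/λ = 2π × 0.216 = 77.7°
tan(βl) = 4.59
Z_in = Z_0·(Z_L + jZ_0·tanβl)/(Z_0 + jZ_L·tanβl) = 134 − j137 Ω
Γ_s = (Z_in − Z_s)/(Z_in + Z_s) = (84.5 − j137)/(184 − j137), |Γ_s| = 0.701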